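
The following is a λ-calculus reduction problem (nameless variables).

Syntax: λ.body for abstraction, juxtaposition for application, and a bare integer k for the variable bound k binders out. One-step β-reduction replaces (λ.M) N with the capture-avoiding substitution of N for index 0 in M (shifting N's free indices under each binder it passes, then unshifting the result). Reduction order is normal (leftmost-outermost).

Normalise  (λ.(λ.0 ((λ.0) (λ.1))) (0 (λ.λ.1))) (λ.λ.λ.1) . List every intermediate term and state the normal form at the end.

Answer: normal form = λ.λ.λ.λ.1  (in 6 steps)

Working:
  start: (λ.(λ.0 ((λ.0) (λ.1))) (0 (λ.λ.1))) (λ.λ.λ.1)
  [1] (λ.0 ((λ.0) (λ.1))) ((λ.λ.λ.1) (λ.λ.1))
  [2] (λ.λ.λ.1) (λ.λ.1) ((λ.0) (λ.(λ.λ.λ.1) (λ.λ.1)))
  [3] (λ.λ.1) ((λ.0) (λ.(λ.λ.λ.1) (λ.λ.1)))
  [4] λ.(λ.0) (λ.(λ.λ.λ.1) (λ.λ.1))
  [5] λ.λ.(λ.λ.λ.1) (λ.λ.1)
  [6] λ.λ.λ.λ.1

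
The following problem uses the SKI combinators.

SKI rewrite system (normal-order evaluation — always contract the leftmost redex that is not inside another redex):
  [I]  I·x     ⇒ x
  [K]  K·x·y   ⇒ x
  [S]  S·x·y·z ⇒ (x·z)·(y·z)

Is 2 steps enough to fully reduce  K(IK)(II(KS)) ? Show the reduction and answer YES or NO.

  start: K(IK)(II(KS))
  →1  IK
  →2  K

Answer: YES — reaches normal form K in 2 ≤ 2 steps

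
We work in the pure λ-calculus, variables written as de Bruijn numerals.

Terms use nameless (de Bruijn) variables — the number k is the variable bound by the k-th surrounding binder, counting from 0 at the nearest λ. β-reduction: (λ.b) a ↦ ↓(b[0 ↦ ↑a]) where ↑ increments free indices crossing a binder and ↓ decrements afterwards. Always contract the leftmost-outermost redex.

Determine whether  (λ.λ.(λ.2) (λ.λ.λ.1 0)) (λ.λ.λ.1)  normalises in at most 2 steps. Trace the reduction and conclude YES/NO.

  start: (λ.λ.(λ.2) (λ.λ.λ.1 0)) (λ.λ.λ.1)
  [1] λ.(λ.λ.λ.λ.1) (λ.λ.λ.1 0)
  [2] λ.λ.λ.λ.1

Answer: YES — reaches normal form λ.λ.λ.λ.1 in 2 ≤ 2 steps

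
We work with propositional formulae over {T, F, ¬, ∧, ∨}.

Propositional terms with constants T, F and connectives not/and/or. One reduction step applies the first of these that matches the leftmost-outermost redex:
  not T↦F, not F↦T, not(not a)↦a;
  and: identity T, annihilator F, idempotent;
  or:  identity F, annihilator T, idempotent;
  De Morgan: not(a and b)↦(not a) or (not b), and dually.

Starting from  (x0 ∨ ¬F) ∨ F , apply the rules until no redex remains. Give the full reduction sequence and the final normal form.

Answer: normal form = T  (in 3 steps)

Reduction:
  start: (x0 ∨ ¬F) ∨ F
  [1] x0 ∨ ¬F
  [2] x0 ∨ T
  [3] T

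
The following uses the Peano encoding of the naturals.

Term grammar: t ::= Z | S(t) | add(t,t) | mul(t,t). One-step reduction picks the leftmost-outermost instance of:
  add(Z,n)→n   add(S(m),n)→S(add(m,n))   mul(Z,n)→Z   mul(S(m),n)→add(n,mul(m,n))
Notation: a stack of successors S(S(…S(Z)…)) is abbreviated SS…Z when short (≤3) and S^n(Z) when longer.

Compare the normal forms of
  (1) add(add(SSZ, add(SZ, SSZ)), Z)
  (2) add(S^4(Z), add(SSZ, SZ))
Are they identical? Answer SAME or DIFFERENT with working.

Answer: DIFFERENT — A ⇓ S^5(Z), B ⇓ S^7(Z)

Reduction:
Term A:
  start: add(add(SSZ, add(SZ, SSZ)), Z)
  step 1: add(S(add(SZ, add(SZ, SSZ))), Z)
  step 2: S(add(add(SZ, add(SZ, SSZ)), Z))
  step 3: S(add(S(add(Z, add(SZ, SSZ))), Z))
  step 4: S(S(add(add(Z, add(SZ, SSZ)), Z)))
  step 5: S(S(add(add(SZ, SSZ), Z)))
  step 6: S(S(add(S(add(Z, SSZ)), Z)))
  step 7: S(S(S(add(add(Z, SSZ), Z))))
  step 8: S(S(S(add(SSZ, Z))))
  step 9: S(S(S(S(add(SZ, Z)))))
  step 10: S(S(S(S(S(add(Z, Z))))))
  step 11: S^5(Z)

Term B:
  start: add(S^4(Z), add(SSZ, SZ))
  step 1: S(add(SSSZ, add(SSZ, SZ)))
  step 2: S(S(add(SSZ, add(SSZ, SZ))))
  step 3: S(S(S(add(SZ, add(SSZ, SZ)))))
  step 4: S(S(S(S(add(Z, add(SSZ, SZ))))))
  step 5: S(S(S(S(add(SSZ, SZ)))))
  step 6: S(S(S(S(S(add(SZ, SZ))))))
  step 7: S(S(S(S(S(S(add(Z, SZ)))))))
  step 8: S^7(Z)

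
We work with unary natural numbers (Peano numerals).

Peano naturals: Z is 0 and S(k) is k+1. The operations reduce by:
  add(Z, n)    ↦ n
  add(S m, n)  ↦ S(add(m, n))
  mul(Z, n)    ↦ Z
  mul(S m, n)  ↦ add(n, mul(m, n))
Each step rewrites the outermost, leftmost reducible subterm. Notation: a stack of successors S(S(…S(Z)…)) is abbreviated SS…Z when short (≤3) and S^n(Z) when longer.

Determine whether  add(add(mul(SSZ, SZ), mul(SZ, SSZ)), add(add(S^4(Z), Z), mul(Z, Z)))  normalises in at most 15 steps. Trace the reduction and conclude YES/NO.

Answer: NO — after 15 steps the term is S(S(S(add(add(SZ, mul(Z, SSZ)), add(add(S^4(Z), Z), mul(Z, Z)))))), not yet normal

Working:
  start: add(add(mul(SSZ, SZ), mul(SZ, SSZ)), add(add(S^4(Z), Z), mul(Z, Z)))
  →1  add(add(add(SZ, mul(SZ, SZ)), mul(SZ, SSZ)), add(add(S^4(Z), Z), mul(Z, Z)))
  →2  add(add(S(add(Z, mul(SZ, SZ))), mul(SZ, SSZ)), add(add(S^4(Z), Z), mul(Z, Z)))
  →3  add(S(add(add(Z, mul(SZ, SZ)), mul(SZ, SSZ))), add(add(S^4(Z), Z), mul(Z, Z)))
  →4  S(add(add(add(Z, mul(SZ, SZ)), mul(SZ, SSZ)), add(add(S^4(Z), Z), mul(Z, Z))))
  →5  S(add(add(mul(SZ, SZ), mul(SZ, SSZ)), add(add(S^4(Z), Z), mul(Z, Z))))
  →6  S(add(add(add(SZ, mul(Z, SZ)), mul(SZ, SSZ)), add(add(S^4(Z), Z), mul(Z, Z))))
  →7  S(add(add(S(add(Z, mul(Z, SZ))), mul(SZ, SSZ)), add(add(S^4(Z), Z), mul(Z, Z))))
  →8  S(add(S(add(add(Z, mul(Z, SZ)), mul(SZ, SSZ))), add(add(S^4(Z), Z), mul(Z, Z))))
  →9  S(S(add(add(add(Z, mul(Z, SZ)), mul(SZ, SSZ)), add(add(S^4(Z), Z), mul(Z, Z)))))
  →10  S(S(add(add(mul(Z, SZ), mul(SZ, SSZ)), add(add(S^4(Z), Z), mul(Z, Z)))))
  →11  S(S(add(add(Z, mul(SZ, SSZ)), add(add(S^4(Z), Z), mul(Z, Z)))))
  →12  S(S(add(mul(SZ, SSZ), add(add(S^4(Z), Z), mul(Z, Z)))))
  →13  S(S(add(add(SSZ, mul(Z, SSZ)), add(add(S^4(Z), Z), mul(Z, Z)))))
  →14  S(S(add(S(add(SZ, mul(Z, SSZ))), add(add(S^4(Z), Z), mul(Z, Z)))))
  →15  S(S(S(add(add(SZ, mul(Z, SSZ)), add(add(S^4(Z), Z), mul(Z, Z))))))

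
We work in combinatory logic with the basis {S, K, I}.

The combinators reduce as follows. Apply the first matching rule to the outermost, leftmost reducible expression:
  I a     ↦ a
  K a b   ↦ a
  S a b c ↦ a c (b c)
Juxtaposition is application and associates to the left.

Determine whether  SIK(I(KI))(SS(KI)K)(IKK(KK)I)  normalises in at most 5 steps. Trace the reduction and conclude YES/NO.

  start: SIK(I(KI))(SS(KI)K)(IKK(KK)I)
  step 1: I(I(KI))(K(I(KI)))(SS(KI)K)(IKK(KK)I)
  step 2: I(KI)(K(I(KI)))(SS(KI)K)(IKK(KK)I)
  step 3: KI(K(I(KI)))(SS(KI)K)(IKK(KK)I)
  step 4: I(SS(KI)K)(IKK(KK)I)
  step 5: SS(KI)K(IKK(KK)I)

Answer: NO — after 5 steps the term is SS(KI)K(IKK(KK)I), not yet normal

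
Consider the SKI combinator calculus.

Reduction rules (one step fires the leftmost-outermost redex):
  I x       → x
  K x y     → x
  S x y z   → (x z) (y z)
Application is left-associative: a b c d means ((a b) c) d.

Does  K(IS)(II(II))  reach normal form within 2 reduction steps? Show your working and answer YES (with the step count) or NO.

Answer: YES — reaches normal form S in 2 ≤ 2 steps

Derivation:
  start: K(IS)(II(II))
  [1] IS
  [2] S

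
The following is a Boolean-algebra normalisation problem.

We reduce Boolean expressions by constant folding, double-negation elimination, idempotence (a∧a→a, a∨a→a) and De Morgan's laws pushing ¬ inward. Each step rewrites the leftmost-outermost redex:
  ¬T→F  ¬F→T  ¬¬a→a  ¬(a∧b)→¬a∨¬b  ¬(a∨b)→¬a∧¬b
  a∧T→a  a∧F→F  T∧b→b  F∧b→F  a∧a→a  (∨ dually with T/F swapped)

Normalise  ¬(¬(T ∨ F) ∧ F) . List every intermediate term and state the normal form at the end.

  start: ¬(¬(T ∨ F) ∧ F)
  [1] ¬¬(T ∨ F) ∨ ¬F
  [2] (T ∨ F) ∨ ¬F
  [3] T ∨ ¬F
  [4] T

Answer: normal form = T  (in 4 steps)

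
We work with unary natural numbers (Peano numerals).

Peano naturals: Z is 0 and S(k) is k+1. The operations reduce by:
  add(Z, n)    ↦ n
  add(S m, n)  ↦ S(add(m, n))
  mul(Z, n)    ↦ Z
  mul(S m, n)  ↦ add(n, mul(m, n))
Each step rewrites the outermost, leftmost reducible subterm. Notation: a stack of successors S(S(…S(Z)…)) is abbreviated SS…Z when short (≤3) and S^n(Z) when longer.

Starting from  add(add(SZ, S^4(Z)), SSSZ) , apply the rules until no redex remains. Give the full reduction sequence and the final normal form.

Answer: normal form = S^8(Z)  (in 8 steps)

Reduction:
  start: add(add(SZ, S^4(Z)), SSSZ)
  →1  add(S(add(Z, S^4(Z))), SSSZ)
  →2  S(add(add(Z, S^4(Z)), SSSZ))
  →3  S(add(S^4(Z), SSSZ))
  →4  S(S(add(SSSZ, SSSZ)))
  →5  S(S(S(add(SSZ, SSSZ))))
  →6  S(S(S(S(add(SZ, SSSZ)))))
  →7  S(S(S(S(S(add(Z, SSSZ))))))
  →8  S^8(Z)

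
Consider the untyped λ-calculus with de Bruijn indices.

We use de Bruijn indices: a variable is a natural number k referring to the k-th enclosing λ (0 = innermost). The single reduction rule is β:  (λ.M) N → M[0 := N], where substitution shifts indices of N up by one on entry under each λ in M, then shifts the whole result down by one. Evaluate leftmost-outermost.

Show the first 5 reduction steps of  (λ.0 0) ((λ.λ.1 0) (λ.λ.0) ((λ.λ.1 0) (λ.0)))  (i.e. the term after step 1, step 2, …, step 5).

Answer: after 5 steps: (λ.λ.1 0) (λ.λ.0) ((λ.λ.1 0) (λ.0))

Reduction:
  start: (λ.0 0) ((λ.λ.1 0) (λ.λ.0) ((λ.λ.1 0) (λ.0)))
  →1  (λ.λ.1 0) (λ.λ.0) ((λ.λ.1 0) (λ.0)) ((λ.λ.1 0) (λ.λ.0) ((λ.λ.1 0) (λ.0)))
  →2  (λ.(λ.λ.0) 0) ((λ.λ.1 0) (λ.0)) ((λ.λ.1 0) (λ.λ.0) ((λ.λ.1 0) (λ.0)))
  →3  (λ.λ.0) ((λ.λ.1 0) (λ.0)) ((λ.λ.1 0) (λ.λ.0) ((λ.λ.1 0) (λ.0)))
  →4  (λ.0) ((λ.λ.1 0) (λ.λ.0) ((λ.λ.1 0) (λ.0)))
  →5  (λ.λ.1 0) (λ.λ.0) ((λ.λ.1 0) (λ.0))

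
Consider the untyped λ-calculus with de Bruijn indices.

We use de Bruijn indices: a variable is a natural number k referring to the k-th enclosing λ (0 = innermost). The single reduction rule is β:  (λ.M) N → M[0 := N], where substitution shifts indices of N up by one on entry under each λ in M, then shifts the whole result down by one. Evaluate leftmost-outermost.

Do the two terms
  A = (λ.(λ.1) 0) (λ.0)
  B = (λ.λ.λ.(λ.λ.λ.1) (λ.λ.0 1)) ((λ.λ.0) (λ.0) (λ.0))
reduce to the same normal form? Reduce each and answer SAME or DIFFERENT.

Answer: DIFFERENT — A ⇓ λ.0, B ⇓ λ.λ.λ.λ.1

Reduction:
Term A:
  start: (λ.(λ.1) 0) (λ.0)
  →1  (λ.λ.0) (λ.0)
  →2  λ.0

Term B:
  start: (λ.λ.λ.(λ.λ.λ.1) (λ.λ.0 1)) ((λ.λ.0) (λ.0) (λ.0))
  →1  λ.λ.(λ.λ.λ.1) (λ.λ.0 1)
  →2  λ.λ.λ.λ.1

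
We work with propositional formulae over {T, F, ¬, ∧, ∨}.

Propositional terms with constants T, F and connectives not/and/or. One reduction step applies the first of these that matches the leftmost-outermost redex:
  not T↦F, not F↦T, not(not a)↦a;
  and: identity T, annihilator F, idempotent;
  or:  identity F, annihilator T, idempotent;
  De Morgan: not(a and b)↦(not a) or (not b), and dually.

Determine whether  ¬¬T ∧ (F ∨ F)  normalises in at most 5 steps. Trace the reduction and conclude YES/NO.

  start: ¬¬T ∧ (F ∨ F)
  →1  T ∧ (F ∨ F)
  →2  F ∨ F
  →3  F

Answer: YES — reaches normal form F in 3 ≤ 5 steps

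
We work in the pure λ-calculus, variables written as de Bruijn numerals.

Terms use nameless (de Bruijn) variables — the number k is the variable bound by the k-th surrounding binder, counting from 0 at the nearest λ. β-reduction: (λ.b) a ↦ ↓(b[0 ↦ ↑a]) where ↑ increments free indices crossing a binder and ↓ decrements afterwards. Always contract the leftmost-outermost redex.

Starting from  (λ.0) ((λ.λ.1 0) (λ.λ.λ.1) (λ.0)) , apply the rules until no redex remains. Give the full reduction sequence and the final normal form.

Answer: normal form = λ.λ.1  (in 4 steps)

Reduction:
  start: (λ.0) ((λ.λ.1 0) (λ.λ.λ.1) (λ.0))
  [1] (λ.λ.1 0) (λ.λ.λ.1) (λ.0)
  [2] (λ.(λ.λ.λ.1) 0) (λ.0)
  [3] (λ.λ.λ.1) (λ.0)
  [4] λ.λ.1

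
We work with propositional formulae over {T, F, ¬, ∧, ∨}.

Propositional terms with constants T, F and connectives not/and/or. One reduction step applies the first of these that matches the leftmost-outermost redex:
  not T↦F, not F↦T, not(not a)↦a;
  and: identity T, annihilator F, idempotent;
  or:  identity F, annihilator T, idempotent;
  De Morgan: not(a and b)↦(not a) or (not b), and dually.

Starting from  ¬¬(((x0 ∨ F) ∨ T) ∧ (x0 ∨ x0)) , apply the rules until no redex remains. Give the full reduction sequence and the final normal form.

  start: ¬¬(((x0 ∨ F) ∨ T) ∧ (x0 ∨ x0))
  step 1: ((x0 ∨ F) ∨ T) ∧ (x0 ∨ x0)
  step 2: T ∧ (x0 ∨ x0)
  step 3: x0 ∨ x0
  step 4: x0

Answer: normal form = x0  (in 4 steps)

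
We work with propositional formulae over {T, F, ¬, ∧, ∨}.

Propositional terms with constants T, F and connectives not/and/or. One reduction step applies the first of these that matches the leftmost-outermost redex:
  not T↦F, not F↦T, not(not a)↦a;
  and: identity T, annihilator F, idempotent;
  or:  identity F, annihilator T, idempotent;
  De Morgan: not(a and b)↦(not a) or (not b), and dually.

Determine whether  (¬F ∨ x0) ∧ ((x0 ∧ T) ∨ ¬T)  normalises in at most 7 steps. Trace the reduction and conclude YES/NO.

  start: (¬F ∨ x0) ∧ ((x0 ∧ T) ∨ ¬T)
  [1] (T ∨ x0) ∧ ((x0 ∧ T) ∨ ¬T)
  [2] T ∧ ((x0 ∧ T) ∨ ¬T)
  [3] (x0 ∧ T) ∨ ¬T
  [4] x0 ∨ ¬T
  [5] x0 ∨ F
  [6] x0

Answer: YES — reaches normal form x0 in 6 ≤ 7 steps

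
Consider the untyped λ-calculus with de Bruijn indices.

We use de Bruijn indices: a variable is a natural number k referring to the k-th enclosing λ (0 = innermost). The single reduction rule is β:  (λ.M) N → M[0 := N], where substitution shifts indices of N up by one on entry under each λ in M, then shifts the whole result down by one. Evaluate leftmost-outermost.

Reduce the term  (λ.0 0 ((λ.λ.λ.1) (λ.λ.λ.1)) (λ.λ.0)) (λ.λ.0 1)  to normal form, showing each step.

Answer: normal form = λ.λ.0 1  (in 6 steps)

Working:
  start: (λ.0 0 ((λ.λ.λ.1) (λ.λ.λ.1)) (λ.λ.0)) (λ.λ.0 1)
  step 1: (λ.λ.0 1) (λ.λ.0 1) ((λ.λ.λ.1) (λ.λ.λ.1)) (λ.λ.0)
  step 2: (λ.0 (λ.λ.0 1)) ((λ.λ.λ.1) (λ.λ.λ.1)) (λ.λ.0)
  step 3: (λ.λ.λ.1) (λ.λ.λ.1) (λ.λ.0 1) (λ.λ.0)
  step 4: (λ.λ.1) (λ.λ.0 1) (λ.λ.0)
  step 5: (λ.λ.λ.0 1) (λ.λ.0)
  step 6: λ.λ.0 1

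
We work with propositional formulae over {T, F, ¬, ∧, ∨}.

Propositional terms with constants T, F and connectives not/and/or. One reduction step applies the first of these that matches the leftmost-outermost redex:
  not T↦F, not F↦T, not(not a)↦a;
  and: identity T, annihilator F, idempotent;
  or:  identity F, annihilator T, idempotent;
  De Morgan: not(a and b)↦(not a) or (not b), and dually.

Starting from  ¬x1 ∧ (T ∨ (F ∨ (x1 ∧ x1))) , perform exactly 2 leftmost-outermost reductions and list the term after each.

  start: ¬x1 ∧ (T ∨ (F ∨ (x1 ∧ x1)))
  →1  ¬x1 ∧ T
  →2  ¬x1

Answer: after 2 steps: ¬x1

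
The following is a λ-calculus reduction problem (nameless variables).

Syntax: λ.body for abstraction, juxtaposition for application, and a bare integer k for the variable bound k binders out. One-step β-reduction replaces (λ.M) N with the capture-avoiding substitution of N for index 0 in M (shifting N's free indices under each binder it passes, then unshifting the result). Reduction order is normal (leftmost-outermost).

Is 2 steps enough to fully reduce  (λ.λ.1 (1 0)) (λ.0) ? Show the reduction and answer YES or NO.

Answer: NO — after 2 steps the term is λ.(λ.0) 0, not yet normal

Reduction:
  start: (λ.λ.1 (1 0)) (λ.0)
  [1] λ.(λ.0) ((λ.0) 0)
  [2] λ.(λ.0) 0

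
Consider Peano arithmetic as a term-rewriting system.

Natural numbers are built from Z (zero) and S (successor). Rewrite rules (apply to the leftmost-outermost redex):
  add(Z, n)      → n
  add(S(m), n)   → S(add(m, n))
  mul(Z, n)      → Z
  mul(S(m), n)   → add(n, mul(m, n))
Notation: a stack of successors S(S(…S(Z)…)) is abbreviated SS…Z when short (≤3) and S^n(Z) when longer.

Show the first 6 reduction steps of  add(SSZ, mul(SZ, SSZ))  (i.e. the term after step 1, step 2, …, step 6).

  start: add(SSZ, mul(SZ, SSZ))
  →1  S(add(SZ, mul(SZ, SSZ)))
  →2  S(S(add(Z, mul(SZ, SSZ))))
  →3  S(S(mul(SZ, SSZ)))
  →4  S(S(add(SSZ, mul(Z, SSZ))))
  →5  S(S(S(add(SZ, mul(Z, SSZ)))))
  →6  S(S(S(S(add(Z, mul(Z, SSZ))))))

Answer: after 6 steps: S(S(S(S(add(Z, mul(Z, SSZ))))))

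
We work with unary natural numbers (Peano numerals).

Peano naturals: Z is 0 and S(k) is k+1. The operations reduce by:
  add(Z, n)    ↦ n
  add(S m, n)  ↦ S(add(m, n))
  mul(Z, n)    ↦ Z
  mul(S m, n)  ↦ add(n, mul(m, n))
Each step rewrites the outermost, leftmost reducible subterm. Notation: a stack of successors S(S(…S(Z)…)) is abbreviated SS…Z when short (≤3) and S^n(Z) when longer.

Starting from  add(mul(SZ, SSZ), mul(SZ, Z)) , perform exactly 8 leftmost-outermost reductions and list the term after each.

  start: add(mul(SZ, SSZ), mul(SZ, Z))
  →1  add(add(SSZ, mul(Z, SSZ)), mul(SZ, Z))
  →2  add(S(add(SZ, mul(Z, SSZ))), mul(SZ, Z))
  →3  S(add(add(SZ, mul(Z, SSZ)), mul(SZ, Z)))
  →4  S(add(S(add(Z, mul(Z, SSZ))), mul(SZ, Z)))
  →5  S(S(add(add(Z, mul(Z, SSZ)), mul(SZ, Z))))
  →6  S(S(add(mul(Z, SSZ), mul(SZ, Z))))
  →7  S(S(add(Z, mul(SZ, Z))))
  →8  S(S(mul(SZ, Z)))

Answer: after 8 steps: S(S(mul(SZ, Z)))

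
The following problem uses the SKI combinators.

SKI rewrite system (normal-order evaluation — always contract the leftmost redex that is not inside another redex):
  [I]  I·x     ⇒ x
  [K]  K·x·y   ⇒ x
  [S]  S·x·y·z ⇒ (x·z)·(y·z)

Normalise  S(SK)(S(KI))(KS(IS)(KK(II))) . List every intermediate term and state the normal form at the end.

  start: S(SK)(S(KI))(KS(IS)(KK(II)))
  step 1: SK(KS(IS)(KK(II)))(S(KI)(KS(IS)(KK(II))))
  step 2: K(S(KI)(KS(IS)(KK(II))))(KS(IS)(KK(II))(S(KI)(KS(IS)(KK(II)))))
  step 3: S(KI)(KS(IS)(KK(II)))
  step 4: S(KI)(S(KK(II)))
  step 5: S(KI)(SK)

Answer: normal form = S(KI)(SK)  (in 5 steps)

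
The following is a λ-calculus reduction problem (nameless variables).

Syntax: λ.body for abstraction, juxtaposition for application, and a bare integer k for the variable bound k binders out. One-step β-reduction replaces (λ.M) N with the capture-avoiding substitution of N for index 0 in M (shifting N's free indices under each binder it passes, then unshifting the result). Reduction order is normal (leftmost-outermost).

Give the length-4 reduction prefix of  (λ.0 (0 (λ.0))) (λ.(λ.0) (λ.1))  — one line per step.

Answer: after 4 steps: λ.(λ.0) (λ.λ.0)

Working:
  start: (λ.0 (0 (λ.0))) (λ.(λ.0) (λ.1))
  step 1: (λ.(λ.0) (λ.1)) ((λ.(λ.0) (λ.1)) (λ.0))
  step 2: (λ.0) (λ.(λ.(λ.0) (λ.1)) (λ.0))
  step 3: λ.(λ.(λ.0) (λ.1)) (λ.0)
  step 4: λ.(λ.0) (λ.λ.0)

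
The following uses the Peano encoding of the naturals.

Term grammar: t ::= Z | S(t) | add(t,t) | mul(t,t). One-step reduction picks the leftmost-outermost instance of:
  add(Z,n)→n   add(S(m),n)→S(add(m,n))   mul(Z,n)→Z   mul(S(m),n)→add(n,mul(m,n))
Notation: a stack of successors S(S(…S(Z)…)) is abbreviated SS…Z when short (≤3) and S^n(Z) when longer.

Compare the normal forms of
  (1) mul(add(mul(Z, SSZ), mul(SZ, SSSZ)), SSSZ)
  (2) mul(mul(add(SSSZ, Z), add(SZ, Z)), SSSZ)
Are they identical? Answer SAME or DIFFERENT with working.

Answer: SAME — A ⇓ S^9(Z), B ⇓ S^9(Z)

Working:
Term A:
  start: mul(add(mul(Z, SSZ), mul(SZ, SSSZ)), SSSZ)
  [1] mul(add(Z, mul(SZ, SSSZ)), SSSZ)
  [2] mul(mul(SZ, SSSZ), SSSZ)
  [3] mul(add(SSSZ, mul(Z, SSSZ)), SSSZ)
  [4] mul(S(add(SSZ, mul(Z, SSSZ))), SSSZ)
  [5] add(SSSZ, mul(add(SSZ, mul(Z, SSSZ)), SSSZ))
  [6] S(add(SSZ, mul(add(SSZ, mul(Z, SSSZ)), SSSZ)))
  [7] S(S(add(SZ, mul(add(SSZ, mul(Z, SSSZ)), SSSZ))))
  [8] S(S(S(add(Z, mul(add(SSZ, mul(Z, SSSZ)), SSSZ)))))
  [9] S(S(S(mul(add(SSZ, mul(Z, SSSZ)), SSSZ))))
  [10] S(S(S(mul(S(add(SZ, mul(Z, SSSZ))), SSSZ))))
  [11] S(S(S(add(SSSZ, mul(add(SZ, mul(Z, SSSZ)), SSSZ)))))
  [12] S(S(S(S(add(SSZ, mul(add(SZ, mul(Z, SSSZ)), SSSZ))))))
  [13] S(S(S(S(S(add(SZ, mul(add(SZ, mul(Z, SSSZ)), SSSZ)))))))
  [14] S(S(S(S(S(S(add(Z, mul(add(SZ, mul(Z, SSSZ)), SSSZ))))))))
  [15] S(S(S(S(S(S(mul(add(SZ, mul(Z, SSSZ)), SSSZ)))))))
  [16] S(S(S(S(S(S(mul(S(add(Z, mul(Z, SSSZ))), SSSZ)))))))
  [17] S(S(S(S(S(S(add(SSSZ, mul(add(Z, mul(Z, SSSZ)), SSSZ))))))))
  [18] S(S(S(S(S(S(S(add(SSZ, mul(add(Z, mul(Z, SSSZ)), SSSZ)))))))))
  [19] S(S(S(S(S(S(S(S(add(SZ, mul(add(Z, mul(Z, SSSZ)), SSSZ))))))))))
  [20] S(S(S(S(S(S(S(S(S(add(Z, mul(add(Z, mul(Z, SSSZ)), SSSZ)))))))))))
  [21] S(S(S(S(S(S(S(S(S(mul(add(Z, mul(Z, SSSZ)), SSSZ))))))))))
  [22] S(S(S(S(S(S(S(S(S(mul(mul(Z, SSSZ), SSSZ))))))))))
  [23] S(S(S(S(S(S(S(S(S(mul(Z, SSSZ))))))))))
  [24] S^9(Z)

Term B:
  start: mul(mul(add(SSSZ, Z), add(SZ, Z)), SSSZ)
  [1] mul(mul(S(add(SSZ, Z)), add(SZ, Z)), SSSZ)
  [2] mul(add(add(SZ, Z), mul(add(SSZ, Z), add(SZ, Z))), SSSZ)
  [3] mul(add(S(add(Z, Z)), mul(add(SSZ, Z), add(SZ, Z))), SSSZ)
  [4] mul(S(add(add(Z, Z), mul(add(SSZ, Z), add(SZ, Z)))), SSSZ)
  [5] add(SSSZ, mul(add(add(Z, Z), mul(add(SSZ, Z), add(SZ, Z))), SSSZ))
  [6] S(add(SSZ, mul(add(add(Z, Z), mul(add(SSZ, Z), add(SZ, Z))), SSSZ)))
  [7] S(S(add(SZ, mul(add(add(Z, Z), mul(add(SSZ, Z), add(SZ, Z))), SSSZ))))
  [8] S(S(S(add(Z, mul(add(add(Z, Z), mul(add(SSZ, Z), add(SZ, Z))), SSSZ)))))
  [9] S(S(S(mul(add(add(Z, Z), mul(add(SSZ, Z), add(SZ, Z))), SSSZ))))
  [10] S(S(S(mul(add(Z, mul(add(SSZ, Z), add(SZ, Z))), SSSZ))))
  [11] S(S(S(mul(mul(add(SSZ, Z), add(SZ, Z)), SSSZ))))
  [12] S(S(S(mul(mul(S(add(SZ, Z)), add(SZ, Z)), SSSZ))))
  [13] S(S(S(mul(add(add(SZ, Z), mul(add(SZ, Z), add(SZ, Z))), SSSZ))))
  [14] S(S(S(mul(add(S(add(Z, Z)), mul(add(SZ, Z), add(SZ, Z))), SSSZ))))
  [15] S(S(S(mul(S(add(add(Z, Z), mul(add(SZ, Z), add(SZ, Z)))), SSSZ))))
  [16] S(S(S(add(SSSZ, mul(add(add(Z, Z), mul(add(SZ, Z), add(SZ, Z))), SSSZ)))))
  [17] S(S(S(S(add(SSZ, mul(add(add(Z, Z), mul(add(SZ, Z), add(SZ, Z))), SSSZ))))))
  [18] S(S(S(S(S(add(SZ, mul(add(add(Z, Z), mul(add(SZ, Z), add(SZ, Z))), SSSZ)))))))
  [19] S(S(S(S(S(S(add(Z, mul(add(add(Z, Z), mul(add(SZ, Z), add(SZ, Z))), SSSZ))))))))
  [20] S(S(S(S(S(S(mul(add(add(Z, Z), mul(add(SZ, Z), add(SZ, Z))), SSSZ)))))))
  [21] S(S(S(S(S(S(mul(add(Z, mul(add(SZ, Z), add(SZ, Z))), SSSZ)))))))
  [22] S(S(S(S(S(S(mul(mul(add(SZ, Z), add(SZ, Z)), SSSZ)))))))
  [23] S(S(S(S(S(S(mul(mul(S(add(Z, Z)), add(SZ, Z)), SSSZ)))))))
  [24] S(S(S(S(S(S(mul(add(add(SZ, Z), mul(add(Z, Z), add(SZ, Z))), SSSZ)))))))
  [25] S(S(S(S(S(S(mul(add(S(add(Z, Z)), mul(add(Z, Z), add(SZ, Z))), SSSZ)))))))
  [26] S(S(S(S(S(S(mul(S(add(add(Z, Z), mul(add(Z, Z), add(SZ, Z)))), SSSZ)))))))
  [27] S(S(S(S(S(S(add(SSSZ, mul(add(add(Z, Z), mul(add(Z, Z), add(SZ, Z))), SSSZ))))))))
  [28] S(S(S(S(S(S(S(add(SSZ, mul(add(add(Z, Z), mul(add(Z, Z), add(SZ, Z))), SSSZ)))))))))
  [29] S(S(S(S(S(S(S(S(add(SZ, mul(add(add(Z, Z), mul(add(Z, Z), add(SZ, Z))), SSSZ))))))))))
  [30] S(S(S(S(S(S(S(S(S(add(Z, mul(add(add(Z, Z), mul(add(Z, Z), add(SZ, Z))), SSSZ)))))))))))
  [31] S(S(S(S(S(S(S(S(S(mul(add(add(Z, Z), mul(add(Z, Z), add(SZ, Z))), SSSZ))))))))))
  [32] S(S(S(S(S(S(S(S(S(mul(add(Z, mul(add(Z, Z), add(SZ, Z))), SSSZ))))))))))
  [33] S(S(S(S(S(S(S(S(S(mul(mul(add(Z, Z), add(SZ, Z)), SSSZ))))))))))
  [34] S(S(S(S(S(S(S(S(S(mul(mul(Z, add(SZ, Z)), SSSZ))))))))))
  [35] S(S(S(S(S(S(S(S(S(mul(Z, SSSZ))))))))))
  [36] S^9(Z)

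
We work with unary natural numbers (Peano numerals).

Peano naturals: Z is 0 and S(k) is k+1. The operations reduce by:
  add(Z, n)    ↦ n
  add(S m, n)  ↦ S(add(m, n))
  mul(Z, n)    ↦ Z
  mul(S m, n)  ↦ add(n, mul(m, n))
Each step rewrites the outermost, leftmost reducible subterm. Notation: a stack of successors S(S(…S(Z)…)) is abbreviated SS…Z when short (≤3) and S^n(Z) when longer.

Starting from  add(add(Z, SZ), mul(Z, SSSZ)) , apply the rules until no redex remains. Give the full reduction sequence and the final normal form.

Answer: normal form = SZ  (in 4 steps)

Reduction:
  start: add(add(Z, SZ), mul(Z, SSSZ))
  step 1: add(SZ, mul(Z, SSSZ))
  step 2: S(add(Z, mul(Z, SSSZ)))
  step 3: S(mul(Z, SSSZ))
  step 4: SZ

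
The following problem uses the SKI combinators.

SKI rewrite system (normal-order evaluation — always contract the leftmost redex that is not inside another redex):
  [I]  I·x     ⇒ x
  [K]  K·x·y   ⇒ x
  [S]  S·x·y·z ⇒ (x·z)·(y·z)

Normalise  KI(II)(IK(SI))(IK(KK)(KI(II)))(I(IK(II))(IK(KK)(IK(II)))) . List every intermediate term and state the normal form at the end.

  start: KI(II)(IK(SI))(IK(KK)(KI(II)))(I(IK(II))(IK(KK)(IK(II))))
  step 1: I(IK(SI))(IK(KK)(KI(II)))(I(IK(II))(IK(KK)(IK(II))))
  step 2: IK(SI)(IK(KK)(KI(II)))(I(IK(II))(IK(KK)(IK(II))))
  step 3: K(SI)(IK(KK)(KI(II)))(I(IK(II))(IK(KK)(IK(II))))
  step 4: SI(I(IK(II))(IK(KK)(IK(II))))
  step 5: SI(IK(II)(IK(KK)(IK(II))))
  step 6: SI(K(II)(IK(KK)(IK(II))))
  step 7: SI(II)
  step 8: SII

Answer: normal form = SII  (in 8 steps)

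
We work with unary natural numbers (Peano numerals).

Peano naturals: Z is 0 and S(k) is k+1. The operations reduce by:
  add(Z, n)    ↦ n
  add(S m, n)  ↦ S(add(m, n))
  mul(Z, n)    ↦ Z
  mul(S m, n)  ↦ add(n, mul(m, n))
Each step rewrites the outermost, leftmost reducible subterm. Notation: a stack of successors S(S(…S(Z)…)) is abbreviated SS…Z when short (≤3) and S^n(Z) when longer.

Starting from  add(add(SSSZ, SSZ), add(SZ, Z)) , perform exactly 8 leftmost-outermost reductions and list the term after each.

Answer: after 8 steps: S(S(S(S(add(SZ, add(SZ, Z))))))

Derivation:
  start: add(add(SSSZ, SSZ), add(SZ, Z))
  [1] add(S(add(SSZ, SSZ)), add(SZ, Z))
  [2] S(add(add(SSZ, SSZ), add(SZ, Z)))
  [3] S(add(S(add(SZ, SSZ)), add(SZ, Z)))
  [4] S(S(add(add(SZ, SSZ), add(SZ, Z))))
  [5] S(S(add(S(add(Z, SSZ)), add(SZ, Z))))
  [6] S(S(S(add(add(Z, SSZ), add(SZ, Z)))))
  [7] S(S(S(add(SSZ, add(SZ, Z)))))
  [8] S(S(S(S(add(SZ, add(SZ, Z))))))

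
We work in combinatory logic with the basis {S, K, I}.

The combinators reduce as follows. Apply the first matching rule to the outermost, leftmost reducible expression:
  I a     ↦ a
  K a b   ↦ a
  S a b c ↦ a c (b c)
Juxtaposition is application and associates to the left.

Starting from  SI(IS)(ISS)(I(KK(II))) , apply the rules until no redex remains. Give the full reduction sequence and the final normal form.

Answer: normal form = SK(S(SS)K)  (in 10 steps)

Reduction:
  start: SI(IS)(ISS)(I(KK(II)))
  step 1: I(ISS)(IS(ISS))(I(KK(II)))
  step 2: ISS(IS(ISS))(I(KK(II)))
  step 3: SS(IS(ISS))(I(KK(II)))
  step 4: S(I(KK(II)))(IS(ISS)(I(KK(II))))
  step 5: S(KK(II))(IS(ISS)(I(KK(II))))
  step 6: SK(IS(ISS)(I(KK(II))))
  step 7: SK(S(ISS)(I(KK(II))))
  step 8: SK(S(SS)(I(KK(II))))
  step 9: SK(S(SS)(KK(II)))
  step 10: SK(S(SS)K)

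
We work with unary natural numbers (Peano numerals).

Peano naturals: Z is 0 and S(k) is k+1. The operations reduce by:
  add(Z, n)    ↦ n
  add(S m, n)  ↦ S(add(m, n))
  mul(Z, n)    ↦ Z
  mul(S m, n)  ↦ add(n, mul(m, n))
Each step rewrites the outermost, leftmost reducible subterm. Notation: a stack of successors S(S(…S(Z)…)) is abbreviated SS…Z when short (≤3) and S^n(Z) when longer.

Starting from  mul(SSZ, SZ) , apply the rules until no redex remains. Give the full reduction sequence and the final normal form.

Answer: normal form = SSZ  (in 7 steps)

Reduction:
  start: mul(SSZ, SZ)
  [1] add(SZ, mul(SZ, SZ))
  [2] S(add(Z, mul(SZ, SZ)))
  [3] S(mul(SZ, SZ))
  [4] S(add(SZ, mul(Z, SZ)))
  [5] S(S(add(Z, mul(Z, SZ))))
  [6] S(S(mul(Z, SZ)))
  [7] SSZ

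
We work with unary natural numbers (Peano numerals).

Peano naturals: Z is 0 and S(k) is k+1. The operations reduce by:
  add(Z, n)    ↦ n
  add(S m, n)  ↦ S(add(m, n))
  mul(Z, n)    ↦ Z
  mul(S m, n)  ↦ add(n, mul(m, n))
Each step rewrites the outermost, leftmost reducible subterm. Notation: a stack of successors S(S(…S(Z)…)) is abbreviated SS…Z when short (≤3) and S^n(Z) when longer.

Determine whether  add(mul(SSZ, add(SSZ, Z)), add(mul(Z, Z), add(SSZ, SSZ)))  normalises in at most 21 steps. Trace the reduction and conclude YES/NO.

Answer: NO — after 21 steps the term is S(S(S(S(add(Z, add(SSZ, SSZ)))))), not yet normal

Reduction:
  start: add(mul(SSZ, add(SSZ, Z)), add(mul(Z, Z), add(SSZ, SSZ)))
  [1] add(add(add(SSZ, Z), mul(SZ, add(SSZ, Z))), add(mul(Z, Z), add(SSZ, SSZ)))
  [2] add(add(S(add(SZ, Z)), mul(SZ, add(SSZ, Z))), add(mul(Z, Z), add(SSZ, SSZ)))
  [3] add(S(add(add(SZ, Z), mul(SZ, add(SSZ, Z)))), add(mul(Z, Z), add(SSZ, SSZ)))
  [4] S(add(add(add(SZ, Z), mul(SZ, add(SSZ, Z))), add(mul(Z, Z), add(SSZ, SSZ))))
  [5] S(add(add(S(add(Z, Z)), mul(SZ, add(SSZ, Z))), add(mul(Z, Z), add(SSZ, SSZ))))
  [6] S(add(S(add(add(Z, Z), mul(SZ, add(SSZ, Z)))), add(mul(Z, Z), add(SSZ, SSZ))))
  [7] S(S(add(add(add(Z, Z), mul(SZ, add(SSZ, Z))), add(mul(Z, Z), add(SSZ, SSZ)))))
  [8] S(S(add(add(Z, mul(SZ, add(SSZ, Z))), add(mul(Z, Z), add(SSZ, SSZ)))))
  [9] S(S(add(mul(SZ, add(SSZ, Z)), add(mul(Z, Z), add(SSZ, SSZ)))))
  [10] S(S(add(add(add(SSZ, Z), mul(Z, add(SSZ, Z))), add(mul(Z, Z), add(SSZ, SSZ)))))
  [11] S(S(add(add(S(add(SZ, Z)), mul(Z, add(SSZ, Z))), add(mul(Z, Z), add(SSZ, SSZ)))))
  [12] S(S(add(S(add(add(SZ, Z), mul(Z, add(SSZ, Z)))), add(mul(Z, Z), add(SSZ, SSZ)))))
  [13] S(S(S(add(add(add(SZ, Z), mul(Z, add(SSZ, Z))), add(mul(Z, Z), add(SSZ, SSZ))))))
  [14] S(S(S(add(add(S(add(Z, Z)), mul(Z, add(SSZ, Z))), add(mul(Z, Z), add(SSZ, SSZ))))))
  [15] S(S(S(add(S(add(add(Z, Z), mul(Z, add(SSZ, Z)))), add(mul(Z, Z), add(SSZ, SSZ))))))
  [16] S(S(S(S(add(add(add(Z, Z), mul(Z, add(SSZ, Z))), add(mul(Z, Z), add(SSZ, SSZ)))))))
  [17] S(S(S(S(add(add(Z, mul(Z, add(SSZ, Z))), add(mul(Z, Z), add(SSZ, SSZ)))))))
  [18] S(S(S(S(add(mul(Z, add(SSZ, Z)), add(mul(Z, Z), add(SSZ, SSZ)))))))
  [19] S(S(S(S(add(Z, add(mul(Z, Z), add(SSZ, SSZ)))))))
  [20] S(S(S(S(add(mul(Z, Z), add(SSZ, SSZ))))))
  [21] S(S(S(S(add(Z, add(SSZ, SSZ))))))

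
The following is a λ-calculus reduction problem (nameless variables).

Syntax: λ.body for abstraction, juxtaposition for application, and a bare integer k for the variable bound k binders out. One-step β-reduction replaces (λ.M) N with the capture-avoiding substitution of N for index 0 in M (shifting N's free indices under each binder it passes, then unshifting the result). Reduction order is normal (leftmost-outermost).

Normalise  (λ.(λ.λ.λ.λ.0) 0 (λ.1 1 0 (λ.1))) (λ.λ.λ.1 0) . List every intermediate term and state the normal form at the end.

Answer: normal form = λ.λ.0  (in 3 steps)

Working:
  start: (λ.(λ.λ.λ.λ.0) 0 (λ.1 1 0 (λ.1))) (λ.λ.λ.1 0)
  [1] (λ.λ.λ.λ.0) (λ.λ.λ.1 0) (λ.(λ.λ.λ.1 0) (λ.λ.λ.1 0) 0 (λ.1))
  [2] (λ.λ.λ.0) (λ.(λ.λ.λ.1 0) (λ.λ.λ.1 0) 0 (λ.1))
  [3] λ.λ.0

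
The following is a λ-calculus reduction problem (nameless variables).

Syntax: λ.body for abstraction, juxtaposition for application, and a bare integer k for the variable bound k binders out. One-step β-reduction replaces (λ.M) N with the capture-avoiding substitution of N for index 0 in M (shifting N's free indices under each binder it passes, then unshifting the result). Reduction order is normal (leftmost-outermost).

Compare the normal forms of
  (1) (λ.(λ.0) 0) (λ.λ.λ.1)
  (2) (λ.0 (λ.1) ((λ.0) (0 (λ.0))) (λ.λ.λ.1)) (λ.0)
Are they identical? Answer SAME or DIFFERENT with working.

Answer: SAME — A ⇓ λ.λ.λ.1, B ⇓ λ.λ.λ.1

Working:
Term A:
  start: (λ.(λ.0) 0) (λ.λ.λ.1)
  [1] (λ.0) (λ.λ.λ.1)
  [2] λ.λ.λ.1

Term B:
  start: (λ.0 (λ.1) ((λ.0) (0 (λ.0))) (λ.λ.λ.1)) (λ.0)
  [1] (λ.0) (λ.λ.0) ((λ.0) ((λ.0) (λ.0))) (λ.λ.λ.1)
  [2] (λ.λ.0) ((λ.0) ((λ.0) (λ.0))) (λ.λ.λ.1)
  [3] (λ.0) (λ.λ.λ.1)
  [4] λ.λ.λ.1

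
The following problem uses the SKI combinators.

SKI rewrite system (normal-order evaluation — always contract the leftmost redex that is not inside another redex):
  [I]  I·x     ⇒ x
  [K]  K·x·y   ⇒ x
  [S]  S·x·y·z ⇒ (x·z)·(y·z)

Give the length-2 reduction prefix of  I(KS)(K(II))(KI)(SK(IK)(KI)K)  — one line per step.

  start: I(KS)(K(II))(KI)(SK(IK)(KI)K)
  →1  KS(K(II))(KI)(SK(IK)(KI)K)
  →2  S(KI)(SK(IK)(KI)K)

Answer: after 2 steps: S(KI)(SK(IK)(KI)K)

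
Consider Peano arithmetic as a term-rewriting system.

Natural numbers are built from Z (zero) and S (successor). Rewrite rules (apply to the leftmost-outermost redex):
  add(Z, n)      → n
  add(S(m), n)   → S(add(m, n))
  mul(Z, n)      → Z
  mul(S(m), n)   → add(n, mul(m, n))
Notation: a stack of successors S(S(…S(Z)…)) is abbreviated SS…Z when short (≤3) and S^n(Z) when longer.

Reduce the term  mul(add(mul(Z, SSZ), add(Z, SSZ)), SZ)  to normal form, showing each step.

  start: mul(add(mul(Z, SSZ), add(Z, SSZ)), SZ)
  [1] mul(add(Z, add(Z, SSZ)), SZ)
  [2] mul(add(Z, SSZ), SZ)
  [3] mul(SSZ, SZ)
  [4] add(SZ, mul(SZ, SZ))
  [5] S(add(Z, mul(SZ, SZ)))
  [6] S(mul(SZ, SZ))
  [7] S(add(SZ, mul(Z, SZ)))
  [8] S(S(add(Z, mul(Z, SZ))))
  [9] S(S(mul(Z, SZ)))
  [10] SSZ

Answer: normal form = SSZ  (in 10 steps)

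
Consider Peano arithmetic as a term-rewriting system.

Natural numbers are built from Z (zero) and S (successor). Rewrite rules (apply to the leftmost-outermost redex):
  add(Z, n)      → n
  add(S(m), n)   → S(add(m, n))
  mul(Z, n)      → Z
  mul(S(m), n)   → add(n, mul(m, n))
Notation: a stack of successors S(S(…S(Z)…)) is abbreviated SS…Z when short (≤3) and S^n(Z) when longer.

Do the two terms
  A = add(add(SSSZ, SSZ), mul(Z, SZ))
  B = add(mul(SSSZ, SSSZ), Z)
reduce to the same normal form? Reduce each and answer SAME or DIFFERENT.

Term A:
  start: add(add(SSSZ, SSZ), mul(Z, SZ))
  step 1: add(S(add(SSZ, SSZ)), mul(Z, SZ))
  step 2: S(add(add(SSZ, SSZ), mul(Z, SZ)))
  step 3: S(add(S(add(SZ, SSZ)), mul(Z, SZ)))
  step 4: S(S(add(add(SZ, SSZ), mul(Z, SZ))))
  step 5: S(S(add(S(add(Z, SSZ)), mul(Z, SZ))))
  step 6: S(S(S(add(add(Z, SSZ), mul(Z, SZ)))))
  step 7: S(S(S(add(SSZ, mul(Z, SZ)))))
  step 8: S(S(S(S(add(SZ, mul(Z, SZ))))))
  step 9: S(S(S(S(S(add(Z, mul(Z, SZ)))))))
  step 10: S(S(S(S(S(mul(Z, SZ))))))
  step 11: S^5(Z)

Term B:
  start: add(mul(SSSZ, SSSZ), Z)
  step 1: add(add(SSSZ, mul(SSZ, SSSZ)), Z)
  step 2: add(S(add(SSZ, mul(SSZ, SSSZ))), Z)
  step 3: S(add(add(SSZ, mul(SSZ, SSSZ)), Z))
  step 4: S(add(S(add(SZ, mul(SSZ, SSSZ))), Z))
  step 5: S(S(add(add(SZ, mul(SSZ, SSSZ)), Z)))
  step 6: S(S(add(S(add(Z, mul(SSZ, SSSZ))), Z)))
  step 7: S(S(S(add(add(Z, mul(SSZ, SSSZ)), Z))))
  step 8: S(S(S(add(mul(SSZ, SSSZ), Z))))
  step 9: S(S(S(add(add(SSSZ, mul(SZ, SSSZ)), Z))))
  step 10: S(S(S(add(S(add(SSZ, mul(SZ, SSSZ))), Z))))
  step 11: S(S(S(S(add(add(SSZ, mul(SZ, SSSZ)), Z)))))
  step 12: S(S(S(S(add(S(add(SZ, mul(SZ, SSSZ))), Z)))))
  step 13: S(S(S(S(S(add(add(SZ, mul(SZ, SSSZ)), Z))))))
  step 14: S(S(S(S(S(add(S(add(Z, mul(SZ, SSSZ))), Z))))))
  step 15: S(S(S(S(S(S(add(add(Z, mul(SZ, SSSZ)), Z)))))))
  step 16: S(S(S(S(S(S(add(mul(SZ, SSSZ), Z)))))))
  step 17: S(S(S(S(S(S(add(add(SSSZ, mul(Z, SSSZ)), Z)))))))
  step 18: S(S(S(S(S(S(add(S(add(SSZ, mul(Z, SSSZ))), Z)))))))
  step 19: S(S(S(S(S(S(S(add(add(SSZ, mul(Z, SSSZ)), Z))))))))
  step 20: S(S(S(S(S(S(S(add(S(add(SZ, mul(Z, SSSZ))), Z))))))))
  step 21: S(S(S(S(S(S(S(S(add(add(SZ, mul(Z, SSSZ)), Z)))))))))
  step 22: S(S(S(S(S(S(S(S(add(S(add(Z, mul(Z, SSSZ))), Z)))))))))
  step 23: S(S(S(S(S(S(S(S(S(add(add(Z, mul(Z, SSSZ)), Z))))))))))
  step 24: S(S(S(S(S(S(S(S(S(add(mul(Z, SSSZ), Z))))))))))
  step 25: S(S(S(S(S(S(S(S(S(add(Z, Z))))))))))
  step 26: S^9(Z)

Answer: DIFFERENT — A ⇓ S^5(Z), B ⇓ S^9(Z)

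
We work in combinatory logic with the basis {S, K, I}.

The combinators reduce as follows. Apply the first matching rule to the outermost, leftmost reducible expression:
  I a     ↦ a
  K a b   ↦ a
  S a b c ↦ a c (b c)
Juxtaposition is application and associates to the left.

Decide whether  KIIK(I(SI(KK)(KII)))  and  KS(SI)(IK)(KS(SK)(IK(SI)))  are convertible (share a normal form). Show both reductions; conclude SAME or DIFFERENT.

Answer: DIFFERENT — A ⇓ KK, B ⇓ SK(S(K(SI)))

Reduction:
Term A:
  start: KIIK(I(SI(KK)(KII)))
  →1  IK(I(SI(KK)(KII)))
  →2  K(I(SI(KK)(KII)))
  →3  K(SI(KK)(KII))
  →4  K(I(KII)(KK(KII)))
  →5  K(KII(KK(KII)))
  →6  K(I(KK(KII)))
  →7  K(KK(KII))
  →8  KK

Term B:
  start: KS(SI)(IK)(KS(SK)(IK(SI)))
  →1  S(IK)(KS(SK)(IK(SI)))
  →2  SK(KS(SK)(IK(SI)))
  →3  SK(S(IK(SI)))
  →4  SK(S(K(SI)))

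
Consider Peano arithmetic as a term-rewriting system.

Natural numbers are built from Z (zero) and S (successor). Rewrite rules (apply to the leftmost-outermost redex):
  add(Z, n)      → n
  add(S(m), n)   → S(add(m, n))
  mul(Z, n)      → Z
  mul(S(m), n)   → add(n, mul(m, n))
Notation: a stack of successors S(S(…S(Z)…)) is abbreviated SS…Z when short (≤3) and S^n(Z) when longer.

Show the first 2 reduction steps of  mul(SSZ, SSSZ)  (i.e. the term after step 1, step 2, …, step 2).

Answer: after 2 steps: S(add(SSZ, mul(SZ, SSSZ)))

Derivation:
  start: mul(SSZ, SSSZ)
  [1] add(SSSZ, mul(SZ, SSSZ))
  [2] S(add(SSZ, mul(SZ, SSSZ)))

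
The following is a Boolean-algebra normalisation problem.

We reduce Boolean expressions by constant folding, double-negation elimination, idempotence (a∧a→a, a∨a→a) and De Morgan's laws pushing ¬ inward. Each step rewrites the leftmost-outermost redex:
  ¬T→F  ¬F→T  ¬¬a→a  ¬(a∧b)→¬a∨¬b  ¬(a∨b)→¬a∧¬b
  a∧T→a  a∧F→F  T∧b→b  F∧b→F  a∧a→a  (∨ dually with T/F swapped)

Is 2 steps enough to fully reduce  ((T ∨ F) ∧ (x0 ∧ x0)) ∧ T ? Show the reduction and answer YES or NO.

Answer: NO — after 2 steps the term is T ∧ (x0 ∧ x0), not yet normal

Reduction:
  start: ((T ∨ F) ∧ (x0 ∧ x0)) ∧ T
  →1  (T ∨ F) ∧ (x0 ∧ x0)
  →2  T ∧ (x0 ∧ x0)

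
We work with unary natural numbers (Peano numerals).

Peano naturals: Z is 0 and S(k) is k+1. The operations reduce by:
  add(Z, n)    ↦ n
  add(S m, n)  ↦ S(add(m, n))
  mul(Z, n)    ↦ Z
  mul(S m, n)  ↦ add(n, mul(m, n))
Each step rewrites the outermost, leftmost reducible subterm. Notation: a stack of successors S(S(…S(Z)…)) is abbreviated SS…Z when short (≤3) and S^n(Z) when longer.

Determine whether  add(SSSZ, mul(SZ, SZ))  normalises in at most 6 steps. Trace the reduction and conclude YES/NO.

Answer: NO — after 6 steps the term is S(S(S(S(add(Z, mul(Z, SZ)))))), not yet normal

Working:
  start: add(SSSZ, mul(SZ, SZ))
  [1] S(add(SSZ, mul(SZ, SZ)))
  [2] S(S(add(SZ, mul(SZ, SZ))))
  [3] S(S(S(add(Z, mul(SZ, SZ)))))
  [4] S(S(S(mul(SZ, SZ))))
  [5] S(S(S(add(SZ, mul(Z, SZ)))))
  [6] S(S(S(S(add(Z, mul(Z, SZ))))))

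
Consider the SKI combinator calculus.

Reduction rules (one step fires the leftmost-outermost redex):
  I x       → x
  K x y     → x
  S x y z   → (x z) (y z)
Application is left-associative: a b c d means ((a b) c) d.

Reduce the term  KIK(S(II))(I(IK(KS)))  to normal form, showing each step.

Answer: normal form = SI(K(KS))  (in 5 steps)

Derivation:
  start: KIK(S(II))(I(IK(KS)))
  step 1: I(S(II))(I(IK(KS)))
  step 2: S(II)(I(IK(KS)))
  step 3: SI(I(IK(KS)))
  step 4: SI(IK(KS))
  step 5: SI(K(KS))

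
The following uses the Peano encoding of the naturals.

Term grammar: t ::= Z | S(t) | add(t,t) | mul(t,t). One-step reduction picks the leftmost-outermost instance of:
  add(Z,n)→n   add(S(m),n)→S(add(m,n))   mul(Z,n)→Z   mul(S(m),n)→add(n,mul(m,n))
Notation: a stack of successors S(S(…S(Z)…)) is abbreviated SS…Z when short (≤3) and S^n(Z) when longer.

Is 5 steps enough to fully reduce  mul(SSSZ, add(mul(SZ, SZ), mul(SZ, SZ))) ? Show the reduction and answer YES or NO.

Answer: NO — after 5 steps the term is S(add(add(add(Z, mul(Z, SZ)), mul(SZ, SZ)), mul(SSZ, add(mul(SZ, SZ), mul(SZ, SZ))))), not yet normal

Working:
  start: mul(SSSZ, add(mul(SZ, SZ), mul(SZ, SZ)))
  →1  add(add(mul(SZ, SZ), mul(SZ, SZ)), mul(SSZ, add(mul(SZ, SZ), mul(SZ, SZ))))
  →2  add(add(add(SZ, mul(Z, SZ)), mul(SZ, SZ)), mul(SSZ, add(mul(SZ, SZ), mul(SZ, SZ))))
  →3  add(add(S(add(Z, mul(Z, SZ))), mul(SZ, SZ)), mul(SSZ, add(mul(SZ, SZ), mul(SZ, SZ))))
  →4  add(S(add(add(Z, mul(Z, SZ)), mul(SZ, SZ))), mul(SSZ, add(mul(SZ, SZ), mul(SZ, SZ))))
  →5  S(add(add(add(Z, mul(Z, SZ)), mul(SZ, SZ)), mul(SSZ, add(mul(SZ, SZ), mul(SZ, SZ)))))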